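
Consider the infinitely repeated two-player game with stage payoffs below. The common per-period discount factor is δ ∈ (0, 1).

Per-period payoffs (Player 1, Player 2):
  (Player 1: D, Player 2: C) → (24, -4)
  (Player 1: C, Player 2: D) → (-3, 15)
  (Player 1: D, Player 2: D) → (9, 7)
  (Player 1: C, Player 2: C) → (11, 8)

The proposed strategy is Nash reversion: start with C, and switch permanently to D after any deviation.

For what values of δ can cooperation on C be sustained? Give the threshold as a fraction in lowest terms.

For Player 1: deviation gain 24−11 = 13, per-period punishment loss 11−9 = 2. IC gives δ ≥ 13/15.
For Player 2: gain 7, loss 1 per period, so δ ≥ 7/8.
The tighter constraint is Player 2's, so cooperation needs δ ≥ 7/8.

7/8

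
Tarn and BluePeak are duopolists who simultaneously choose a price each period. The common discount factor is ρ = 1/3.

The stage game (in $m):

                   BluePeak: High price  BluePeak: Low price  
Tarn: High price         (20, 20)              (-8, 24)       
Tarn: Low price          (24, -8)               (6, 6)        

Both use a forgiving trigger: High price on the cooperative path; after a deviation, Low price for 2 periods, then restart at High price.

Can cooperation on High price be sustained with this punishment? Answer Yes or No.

IC: ρ+…+ρ^2 ≥ (24−20)/(20−6) = 2/7.
At ρ = 1/3: partial sum = 0.4444 ≥ 0.2857. Cooperation sustainable.

Yes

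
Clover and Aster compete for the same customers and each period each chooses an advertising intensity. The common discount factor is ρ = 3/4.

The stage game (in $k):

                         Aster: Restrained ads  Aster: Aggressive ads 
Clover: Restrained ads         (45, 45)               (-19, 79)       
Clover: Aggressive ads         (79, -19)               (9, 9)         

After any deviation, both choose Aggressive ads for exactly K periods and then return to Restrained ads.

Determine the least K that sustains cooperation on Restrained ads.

IC: ρ(1−ρ^K)/(1−ρ) ≥ (79−45)/(45−9) = 17/18.
With ρ = 3/4: need 1 − ρ^K ≥ 17/18·(1−3/4)/(3/4), i.e. ρ^K ≤ 0.6852.
Since (3/4)^1 = 0.7500 and (3/4)^2 = 0.5625, the smallest such K is 2.

2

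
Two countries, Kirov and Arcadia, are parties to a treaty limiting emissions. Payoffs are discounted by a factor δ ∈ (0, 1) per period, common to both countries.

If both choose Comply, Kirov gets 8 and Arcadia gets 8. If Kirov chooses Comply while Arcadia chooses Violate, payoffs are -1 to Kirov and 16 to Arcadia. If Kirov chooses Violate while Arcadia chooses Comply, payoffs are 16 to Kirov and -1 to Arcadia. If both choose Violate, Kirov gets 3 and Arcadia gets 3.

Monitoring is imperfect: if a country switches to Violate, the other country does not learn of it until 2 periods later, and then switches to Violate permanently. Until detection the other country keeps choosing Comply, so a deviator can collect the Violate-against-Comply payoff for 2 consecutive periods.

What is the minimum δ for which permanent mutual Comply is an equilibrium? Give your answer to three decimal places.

The best deviation is to choose Violate for all 2 undetected periods, earning 16 each, then 3 forever once detected.
Deviation value: 16(1−δ^2)/(1−δ) + 3δ^2/(1−δ); cooperation value: 8/(1−δ).
IC: 8 ≥ 16(1−δ^2) + 3δ^2 = 16 − 13δ^2.
So δ^2 ≥ 8/13, giving δ ≥ (8/13)^(1/2) ≈ 0.784.

0.784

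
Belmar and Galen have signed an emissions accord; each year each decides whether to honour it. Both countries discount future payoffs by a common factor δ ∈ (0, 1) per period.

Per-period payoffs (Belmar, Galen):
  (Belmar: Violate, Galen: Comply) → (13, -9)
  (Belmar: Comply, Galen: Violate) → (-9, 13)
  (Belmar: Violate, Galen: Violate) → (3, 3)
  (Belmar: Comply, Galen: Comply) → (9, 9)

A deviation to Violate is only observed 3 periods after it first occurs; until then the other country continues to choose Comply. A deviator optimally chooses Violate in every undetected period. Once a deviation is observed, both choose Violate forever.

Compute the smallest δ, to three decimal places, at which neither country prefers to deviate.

0.737

The best deviation is to choose Violate for all 3 undetected periods, earning 13 each, then 3 forever once detected.
Deviation value: 13(1−δ^3)/(1−δ) + 3δ^3/(1−δ); cooperation value: 9/(1−δ).
IC: 9 ≥ 13(1−δ^3) + 3δ^3 = 13 − 10δ^3.
So δ^3 ≥ 4/10 = 2/5, giving δ ≥ (2/5)^(1/3) ≈ 0.737.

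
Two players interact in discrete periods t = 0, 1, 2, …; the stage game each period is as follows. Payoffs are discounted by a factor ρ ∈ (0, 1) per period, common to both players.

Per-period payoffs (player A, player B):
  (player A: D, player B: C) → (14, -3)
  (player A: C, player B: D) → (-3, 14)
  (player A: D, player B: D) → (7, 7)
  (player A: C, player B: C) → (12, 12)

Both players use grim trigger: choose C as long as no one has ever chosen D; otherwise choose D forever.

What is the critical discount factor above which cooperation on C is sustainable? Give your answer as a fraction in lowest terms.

2/7

Cooperation forever yields 12 each period: 12/(1−ρ).
Deviating yields 14 once, then 7 forever: 14 + 7ρ/(1−ρ).
No profitable deviation requires 12/(1−ρ) ≥ 14 + 7ρ/(1−ρ).
Multiplying by (1−ρ): 12 ≥ 14(1−ρ) + 7ρ = 14 − 7ρ.
So 7ρ ≥ 2, i.e. ρ ≥ 2/7.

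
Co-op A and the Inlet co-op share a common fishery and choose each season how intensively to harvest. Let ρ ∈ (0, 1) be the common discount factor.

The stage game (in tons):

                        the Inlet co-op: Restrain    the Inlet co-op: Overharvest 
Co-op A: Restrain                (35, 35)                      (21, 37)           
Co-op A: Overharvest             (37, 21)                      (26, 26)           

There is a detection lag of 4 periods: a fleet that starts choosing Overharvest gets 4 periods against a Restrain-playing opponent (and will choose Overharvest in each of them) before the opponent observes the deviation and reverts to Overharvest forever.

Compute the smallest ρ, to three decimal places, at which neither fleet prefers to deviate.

0.653

The best deviation is to choose Overharvest for all 4 undetected periods, earning 37 each, then 26 forever once detected.
Deviation value: 37(1−ρ^4)/(1−ρ) + 26ρ^4/(1−ρ); cooperation value: 35/(1−ρ).
IC: 35 ≥ 37(1−ρ^4) + 26ρ^4 = 37 − 11ρ^4.
So ρ^4 ≥ 2/11, giving ρ ≥ (2/11)^(1/4) ≈ 0.653.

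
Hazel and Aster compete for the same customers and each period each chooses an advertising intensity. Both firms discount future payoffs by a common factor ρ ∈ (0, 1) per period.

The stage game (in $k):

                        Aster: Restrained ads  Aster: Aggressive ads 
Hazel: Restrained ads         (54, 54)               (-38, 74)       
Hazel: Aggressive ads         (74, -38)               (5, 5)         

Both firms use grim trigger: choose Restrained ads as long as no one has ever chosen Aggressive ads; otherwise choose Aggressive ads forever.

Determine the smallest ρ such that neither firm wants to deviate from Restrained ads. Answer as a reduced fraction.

Cooperation forever yields 54 each period: 54/(1−ρ).
Deviating yields 74 once, then 5 forever: 74 + 5ρ/(1−ρ).
No profitable deviation requires 54/(1−ρ) ≥ 74 + 5ρ/(1−ρ).
Multiplying by (1−ρ): 54 ≥ 74(1−ρ) + 5ρ = 74 − 69ρ.
So 69ρ ≥ 20, i.e. ρ ≥ 20/69.

20/69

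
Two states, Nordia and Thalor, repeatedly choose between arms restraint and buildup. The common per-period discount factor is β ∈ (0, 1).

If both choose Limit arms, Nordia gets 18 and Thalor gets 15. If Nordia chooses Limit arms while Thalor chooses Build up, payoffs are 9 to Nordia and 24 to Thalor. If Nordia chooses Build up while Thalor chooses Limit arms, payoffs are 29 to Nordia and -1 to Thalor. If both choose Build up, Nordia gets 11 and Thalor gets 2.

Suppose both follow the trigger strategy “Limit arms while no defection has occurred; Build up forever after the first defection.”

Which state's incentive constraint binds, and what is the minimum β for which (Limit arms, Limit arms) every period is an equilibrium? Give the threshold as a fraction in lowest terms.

Nordia; β ≥ 11/18

For Nordia: deviation gain 29−18 = 11, per-period punishment loss 18−11 = 7. IC gives β ≥ 11/18.
For Thalor: gain 9, loss 13 per period, so β ≥ 9/22.
The tighter constraint is Nordia's, so cooperation needs β ≥ 11/18.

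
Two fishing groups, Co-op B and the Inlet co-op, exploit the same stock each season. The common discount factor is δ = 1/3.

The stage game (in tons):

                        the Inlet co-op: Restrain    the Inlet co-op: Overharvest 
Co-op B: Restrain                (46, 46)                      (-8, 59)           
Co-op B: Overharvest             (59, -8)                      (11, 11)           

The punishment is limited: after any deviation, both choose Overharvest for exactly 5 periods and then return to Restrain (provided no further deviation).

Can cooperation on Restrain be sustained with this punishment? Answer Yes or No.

Comparing payoff streams over the 6 periods until play realigns: cooperate → 46(1+δ+…+δ^5); deviate → 59 + 11(δ+…+δ^5).
Cooperation is sustained iff (46−11)(δ+…+δ^5) ≥ 59−46.
δ+…+δ^5 = 1/3·(1−(1/3)^5)/(1−1/3) = 0.4979, and (59−46)/(46−11) = 0.3714.
0.4979 ≥ 0.3714, so cooperation is sustainable.

Yes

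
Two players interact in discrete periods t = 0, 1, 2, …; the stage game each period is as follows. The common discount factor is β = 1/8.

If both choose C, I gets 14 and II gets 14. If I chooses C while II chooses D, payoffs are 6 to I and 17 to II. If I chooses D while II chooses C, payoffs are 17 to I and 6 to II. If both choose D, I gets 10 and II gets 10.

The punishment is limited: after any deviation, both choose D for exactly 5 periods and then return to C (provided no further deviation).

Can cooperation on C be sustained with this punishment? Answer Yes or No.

No

A one-shot deviation gives 17 now, then 10 for 5 periods, then back to 14.
Gain from deviating: (17−14) today; loss: (14−10) in each of the next 5 periods.
No-deviation condition: (14−10)(β+…+β^5) ≥ 17−14, i.e. β+…+β^5 ≥ 3/4.
At β = 1/8: β+…+β^5 = 0.1429 < 0.7500.
So cooperation is not sustainable.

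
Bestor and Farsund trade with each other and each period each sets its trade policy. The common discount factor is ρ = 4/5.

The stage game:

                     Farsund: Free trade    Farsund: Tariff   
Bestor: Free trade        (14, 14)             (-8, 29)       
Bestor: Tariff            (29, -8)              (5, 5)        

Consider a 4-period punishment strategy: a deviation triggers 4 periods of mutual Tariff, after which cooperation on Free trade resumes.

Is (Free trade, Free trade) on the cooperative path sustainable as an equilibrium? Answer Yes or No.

Yes

Comparing payoff streams over the 5 periods until play realigns: cooperate → 14(1+ρ+…+ρ^4); deviate → 29 + 5(ρ+…+ρ^4).
Cooperation is sustained iff (14−5)(ρ+…+ρ^4) ≥ 29−14.
ρ+…+ρ^4 = 4/5·(1−(4/5)^4)/(1−4/5) = 2.3616, and (29−14)/(14−5) = 1.6667.
2.3616 ≥ 1.6667, so cooperation is sustainable.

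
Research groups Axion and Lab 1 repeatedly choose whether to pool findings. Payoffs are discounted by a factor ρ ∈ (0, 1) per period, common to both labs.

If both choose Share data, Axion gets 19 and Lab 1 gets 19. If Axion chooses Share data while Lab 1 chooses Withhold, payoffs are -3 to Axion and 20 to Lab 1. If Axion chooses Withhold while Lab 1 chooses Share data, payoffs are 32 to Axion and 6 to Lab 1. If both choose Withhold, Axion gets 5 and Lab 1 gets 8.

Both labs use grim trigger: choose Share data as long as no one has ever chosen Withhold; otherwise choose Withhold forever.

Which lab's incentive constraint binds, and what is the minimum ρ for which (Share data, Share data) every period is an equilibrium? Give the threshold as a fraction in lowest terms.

Axion: cooperation gives 19 each period; deviation gives 32 once then 5 forever.
  19/(1−ρ) ≥ 32 + 5ρ/(1−ρ) ⇒ ρ ≥ 13/27.
Lab 1: cooperation gives 19 each period; deviation gives 20 once then 8 forever.
  ρ ≥ 1/12.
Both must hold, so the binding constraint is Axion's: ρ ≥ 13/27.

Axion; ρ ≥ 13/27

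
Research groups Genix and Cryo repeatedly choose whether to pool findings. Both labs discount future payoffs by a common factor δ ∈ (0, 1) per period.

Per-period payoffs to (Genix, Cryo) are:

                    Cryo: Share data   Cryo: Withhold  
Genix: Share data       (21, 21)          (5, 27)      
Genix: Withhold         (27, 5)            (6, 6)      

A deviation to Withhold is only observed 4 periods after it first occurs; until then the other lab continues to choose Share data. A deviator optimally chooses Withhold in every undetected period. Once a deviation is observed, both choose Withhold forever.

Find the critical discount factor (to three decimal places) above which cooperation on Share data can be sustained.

0.731

The best deviation is to choose Withhold for all 4 undetected periods, earning 27 each, then 6 forever once detected.
Deviation value: 27(1−δ^4)/(1−δ) + 6δ^4/(1−δ); cooperation value: 21/(1−δ).
IC: 21 ≥ 27(1−δ^4) + 6δ^4 = 27 − 21δ^4.
So δ^4 ≥ 6/21 = 2/7, giving δ ≥ (2/7)^(1/4) ≈ 0.731.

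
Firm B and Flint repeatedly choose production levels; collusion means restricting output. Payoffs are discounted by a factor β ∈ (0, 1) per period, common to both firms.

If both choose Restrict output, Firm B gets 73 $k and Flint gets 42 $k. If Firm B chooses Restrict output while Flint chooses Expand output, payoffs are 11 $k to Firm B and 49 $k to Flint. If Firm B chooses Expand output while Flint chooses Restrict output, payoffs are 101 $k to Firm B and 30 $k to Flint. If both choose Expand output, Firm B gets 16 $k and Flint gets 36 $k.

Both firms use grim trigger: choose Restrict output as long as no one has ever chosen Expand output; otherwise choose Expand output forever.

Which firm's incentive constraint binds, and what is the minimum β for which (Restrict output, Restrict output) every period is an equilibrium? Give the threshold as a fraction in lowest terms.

Flint; β ≥ 7/13

For Firm B: deviation gain 101−73 = 28, per-period punishment loss 73−16 = 57. IC gives β ≥ 28/85.
For Flint: gain 7, loss 6 per period, so β ≥ 7/13.
The tighter constraint is Flint's, so cooperation needs β ≥ 7/13.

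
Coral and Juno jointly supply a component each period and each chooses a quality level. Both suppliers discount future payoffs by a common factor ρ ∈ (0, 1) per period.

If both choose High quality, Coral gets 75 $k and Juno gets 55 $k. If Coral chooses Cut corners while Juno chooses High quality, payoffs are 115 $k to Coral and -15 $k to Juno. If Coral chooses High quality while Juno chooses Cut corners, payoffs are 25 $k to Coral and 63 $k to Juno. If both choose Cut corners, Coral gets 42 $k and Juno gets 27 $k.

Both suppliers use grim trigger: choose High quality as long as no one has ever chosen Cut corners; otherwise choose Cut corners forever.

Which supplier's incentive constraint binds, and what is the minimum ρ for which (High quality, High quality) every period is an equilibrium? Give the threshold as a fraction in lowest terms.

Coral: cooperation gives 75 each period; deviation gives 115 once then 42 forever.
  75/(1−ρ) ≥ 115 + 42ρ/(1−ρ) ⇒ ρ ≥ 40/73.
Juno: cooperation gives 55 each period; deviation gives 63 once then 27 forever.
  ρ ≥ 8/36 = 2/9.
Both must hold, so the binding constraint is Coral's: ρ ≥ 40/73.

Coral; ρ ≥ 40/73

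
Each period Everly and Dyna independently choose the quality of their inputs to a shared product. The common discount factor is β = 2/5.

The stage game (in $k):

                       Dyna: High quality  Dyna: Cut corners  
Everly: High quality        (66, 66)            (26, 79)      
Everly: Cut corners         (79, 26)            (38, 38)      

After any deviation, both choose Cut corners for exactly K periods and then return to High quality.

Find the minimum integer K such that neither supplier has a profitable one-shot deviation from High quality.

2

No profitable deviation requires (66−38)(β+…+β^K) ≥ 79−66, i.e. β+…+β^K ≥ 13/28 ≈ 0.4643.
With β = 2/5, the partial sums are K=1: 0.4000, K=2: 0.5600.
K = 2 is the first length at which the sum reaches 0.4643.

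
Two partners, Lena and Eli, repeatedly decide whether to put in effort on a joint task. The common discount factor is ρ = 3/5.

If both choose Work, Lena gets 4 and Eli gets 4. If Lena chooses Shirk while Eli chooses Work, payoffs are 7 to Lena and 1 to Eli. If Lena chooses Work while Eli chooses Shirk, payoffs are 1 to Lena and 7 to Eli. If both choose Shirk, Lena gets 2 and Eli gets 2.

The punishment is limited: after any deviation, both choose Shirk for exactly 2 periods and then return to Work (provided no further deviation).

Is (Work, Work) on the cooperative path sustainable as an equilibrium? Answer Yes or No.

Comparing payoff streams over the 3 periods until play realigns: cooperate → 4(1+ρ+…+ρ^2); deviate → 7 + 2(ρ+…+ρ^2).
Cooperation is sustained iff (4−2)(ρ+…+ρ^2) ≥ 7−4.
ρ+…+ρ^2 = 3/5·(1−(3/5)^2)/(1−3/5) = 0.9600, and (7−4)/(4−2) = 1.5000.
0.9600 < 1.5000, so cooperation is not sustainable.

No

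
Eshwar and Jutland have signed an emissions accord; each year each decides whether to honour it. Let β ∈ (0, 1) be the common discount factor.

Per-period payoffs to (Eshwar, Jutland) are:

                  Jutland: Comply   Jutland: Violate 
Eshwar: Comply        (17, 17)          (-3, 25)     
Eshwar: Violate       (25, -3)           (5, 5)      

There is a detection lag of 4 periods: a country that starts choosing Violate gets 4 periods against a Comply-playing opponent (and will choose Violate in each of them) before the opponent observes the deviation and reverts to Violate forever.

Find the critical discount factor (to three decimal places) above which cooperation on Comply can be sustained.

0.795

The best deviation is to choose Violate for all 4 undetected periods, earning 25 each, then 5 forever once detected.
Deviation value: 25(1−β^4)/(1−β) + 5β^4/(1−β); cooperation value: 17/(1−β).
IC: 17 ≥ 25(1−β^4) + 5β^4 = 25 − 20β^4.
So β^4 ≥ 8/20 = 2/5, giving β ≥ (2/5)^(1/4) ≈ 0.795.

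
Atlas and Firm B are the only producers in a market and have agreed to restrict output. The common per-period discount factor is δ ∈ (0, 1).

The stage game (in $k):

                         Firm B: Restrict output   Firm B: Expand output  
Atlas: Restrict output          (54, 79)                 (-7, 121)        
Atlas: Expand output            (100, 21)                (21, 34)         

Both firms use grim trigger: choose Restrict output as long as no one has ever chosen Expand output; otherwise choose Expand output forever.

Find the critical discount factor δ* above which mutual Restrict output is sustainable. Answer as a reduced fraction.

Atlas's threshold: (100−54)/(100−21) = 46/79.
Firm B's threshold: (121−79)/(121−34) = 14/29.
46/79 > 14/29, so Atlas binds and δ* = 46/79.

46/79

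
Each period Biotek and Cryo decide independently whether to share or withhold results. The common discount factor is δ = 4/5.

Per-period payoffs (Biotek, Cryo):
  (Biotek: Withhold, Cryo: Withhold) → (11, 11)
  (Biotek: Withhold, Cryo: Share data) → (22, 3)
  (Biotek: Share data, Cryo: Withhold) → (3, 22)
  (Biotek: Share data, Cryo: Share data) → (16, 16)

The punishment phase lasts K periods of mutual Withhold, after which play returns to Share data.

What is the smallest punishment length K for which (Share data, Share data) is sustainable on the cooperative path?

2

No profitable deviation requires (16−11)(δ+…+δ^K) ≥ 22−16, i.e. δ+…+δ^K ≥ 6/5 ≈ 1.2000.
With δ = 4/5, the partial sums are K=1: 0.8000, K=2: 1.4400.
K = 2 is the first length at which the sum reaches 1.2000.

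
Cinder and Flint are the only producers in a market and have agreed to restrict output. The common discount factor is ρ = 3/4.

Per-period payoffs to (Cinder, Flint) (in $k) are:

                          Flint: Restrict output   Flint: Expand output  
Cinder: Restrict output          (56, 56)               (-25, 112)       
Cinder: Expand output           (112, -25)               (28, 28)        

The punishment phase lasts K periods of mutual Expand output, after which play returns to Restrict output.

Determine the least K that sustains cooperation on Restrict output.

4

Need Σ_{k=1}^{K} ρ^k ≥ (112−56)/(56−28) = 2.0000 at ρ = 3/4.
At K = 3 the sum is 1.7344 < 2.0000; at K = 4 it is 2.0508 ≥ 2.0000.
So the minimum punishment length is K = 4.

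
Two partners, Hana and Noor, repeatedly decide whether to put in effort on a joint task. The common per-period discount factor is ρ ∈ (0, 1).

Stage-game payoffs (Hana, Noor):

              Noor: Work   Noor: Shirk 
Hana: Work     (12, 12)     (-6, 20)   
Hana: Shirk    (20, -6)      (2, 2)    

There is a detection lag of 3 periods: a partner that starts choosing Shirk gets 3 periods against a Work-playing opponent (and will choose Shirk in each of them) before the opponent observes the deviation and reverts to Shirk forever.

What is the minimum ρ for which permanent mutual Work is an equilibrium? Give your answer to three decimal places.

The best deviation is to choose Shirk for all 3 undetected periods, earning 20 each, then 2 forever once detected.
Deviation value: 20(1−ρ^3)/(1−ρ) + 2ρ^3/(1−ρ); cooperation value: 12/(1−ρ).
IC: 12 ≥ 20(1−ρ^3) + 2ρ^3 = 20 − 18ρ^3.
So ρ^3 ≥ 8/18 = 4/9, giving ρ ≥ (4/9)^(1/3) ≈ 0.763.

0.763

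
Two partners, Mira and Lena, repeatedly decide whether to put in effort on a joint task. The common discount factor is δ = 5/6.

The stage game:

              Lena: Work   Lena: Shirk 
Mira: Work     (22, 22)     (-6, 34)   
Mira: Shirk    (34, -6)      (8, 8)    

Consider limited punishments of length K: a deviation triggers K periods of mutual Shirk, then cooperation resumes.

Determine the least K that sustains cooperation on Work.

2

No profitable deviation requires (22−8)(δ+…+δ^K) ≥ 34−22, i.e. δ+…+δ^K ≥ 6/7 ≈ 0.8571.
With δ = 5/6, the partial sums are K=1: 0.8333, K=2: 1.5278.
K = 2 is the first length at which the sum reaches 0.8571.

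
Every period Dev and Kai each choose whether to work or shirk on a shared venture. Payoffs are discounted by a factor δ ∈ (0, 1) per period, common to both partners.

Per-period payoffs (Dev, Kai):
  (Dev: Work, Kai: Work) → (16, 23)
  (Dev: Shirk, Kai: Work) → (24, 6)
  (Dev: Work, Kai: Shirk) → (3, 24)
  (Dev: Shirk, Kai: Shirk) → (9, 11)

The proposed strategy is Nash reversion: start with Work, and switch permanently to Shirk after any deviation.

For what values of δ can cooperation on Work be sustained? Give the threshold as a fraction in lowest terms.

For Dev: deviation gain 24−16 = 8, per-period punishment loss 16−9 = 7. IC gives δ ≥ 8/15.
For Kai: gain 1, loss 12 per period, so δ ≥ 1/13.
The tighter constraint is Dev's, so cooperation needs δ ≥ 8/15.

8/15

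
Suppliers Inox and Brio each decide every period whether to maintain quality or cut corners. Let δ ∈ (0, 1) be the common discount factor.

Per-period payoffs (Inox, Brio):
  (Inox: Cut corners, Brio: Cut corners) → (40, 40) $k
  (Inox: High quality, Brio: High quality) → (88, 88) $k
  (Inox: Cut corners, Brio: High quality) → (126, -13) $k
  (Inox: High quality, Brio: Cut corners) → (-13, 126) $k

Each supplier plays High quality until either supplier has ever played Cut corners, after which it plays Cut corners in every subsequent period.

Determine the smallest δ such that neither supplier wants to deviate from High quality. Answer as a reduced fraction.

19/43

Cooperation forever yields 88 each period: 88/(1−δ).
Deviating yields 126 once, then 40 forever: 126 + 40δ/(1−δ).
No profitable deviation requires 88/(1−δ) ≥ 126 + 40δ/(1−δ).
Multiplying by (1−δ): 88 ≥ 126(1−δ) + 40δ = 126 − 86δ.
So 86δ ≥ 38, i.e. δ ≥ 38/86 = 19/43.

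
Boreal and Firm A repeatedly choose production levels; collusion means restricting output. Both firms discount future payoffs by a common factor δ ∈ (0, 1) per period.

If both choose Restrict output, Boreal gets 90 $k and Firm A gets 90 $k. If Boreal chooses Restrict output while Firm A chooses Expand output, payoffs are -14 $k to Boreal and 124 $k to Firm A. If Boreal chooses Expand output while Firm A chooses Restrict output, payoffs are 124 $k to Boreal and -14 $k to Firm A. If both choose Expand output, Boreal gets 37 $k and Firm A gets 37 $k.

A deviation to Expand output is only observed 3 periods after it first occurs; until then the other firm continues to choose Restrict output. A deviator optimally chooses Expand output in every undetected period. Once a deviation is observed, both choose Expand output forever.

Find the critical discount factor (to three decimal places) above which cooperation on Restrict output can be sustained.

0.731

The best deviation is to choose Expand output for all 3 undetected periods, earning 124 each, then 37 forever once detected.
Deviation value: 124(1−δ^3)/(1−δ) + 37δ^3/(1−δ); cooperation value: 90/(1−δ).
IC: 90 ≥ 124(1−δ^3) + 37δ^3 = 124 − 87δ^3.
So δ^3 ≥ 34/87, giving δ ≥ (34/87)^(1/3) ≈ 0.731.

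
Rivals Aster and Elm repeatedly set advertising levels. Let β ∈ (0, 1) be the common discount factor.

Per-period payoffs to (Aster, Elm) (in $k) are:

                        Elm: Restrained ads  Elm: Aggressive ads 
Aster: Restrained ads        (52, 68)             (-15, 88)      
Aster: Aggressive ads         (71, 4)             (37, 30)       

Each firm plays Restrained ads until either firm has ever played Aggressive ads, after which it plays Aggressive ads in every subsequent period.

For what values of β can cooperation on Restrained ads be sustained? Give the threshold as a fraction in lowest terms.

19/34

For Aster: deviation gain 71−52 = 19, per-period punishment loss 52−37 = 15. IC gives β ≥ 19/34.
For Elm: gain 20, loss 38 per period, so β ≥ 20/58 = 10/29.
The tighter constraint is Aster's, so cooperation needs β ≥ 19/34.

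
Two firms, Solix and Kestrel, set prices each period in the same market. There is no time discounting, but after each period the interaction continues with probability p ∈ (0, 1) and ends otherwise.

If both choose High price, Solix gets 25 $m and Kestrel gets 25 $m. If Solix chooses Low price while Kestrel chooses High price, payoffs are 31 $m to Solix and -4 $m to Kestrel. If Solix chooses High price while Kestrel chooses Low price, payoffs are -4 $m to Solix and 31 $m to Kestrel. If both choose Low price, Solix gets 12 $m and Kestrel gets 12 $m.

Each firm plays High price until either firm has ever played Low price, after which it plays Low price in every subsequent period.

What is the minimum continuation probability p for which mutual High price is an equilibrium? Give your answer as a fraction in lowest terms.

With no time discounting, the continuation probability p plays the role of the discount factor.
Grim-trigger IC: 25/(1−p) ≥ 31 + 12p/(1−p) ⇒ p ≥ (31−25)/(31−12) = 6/19.

6/19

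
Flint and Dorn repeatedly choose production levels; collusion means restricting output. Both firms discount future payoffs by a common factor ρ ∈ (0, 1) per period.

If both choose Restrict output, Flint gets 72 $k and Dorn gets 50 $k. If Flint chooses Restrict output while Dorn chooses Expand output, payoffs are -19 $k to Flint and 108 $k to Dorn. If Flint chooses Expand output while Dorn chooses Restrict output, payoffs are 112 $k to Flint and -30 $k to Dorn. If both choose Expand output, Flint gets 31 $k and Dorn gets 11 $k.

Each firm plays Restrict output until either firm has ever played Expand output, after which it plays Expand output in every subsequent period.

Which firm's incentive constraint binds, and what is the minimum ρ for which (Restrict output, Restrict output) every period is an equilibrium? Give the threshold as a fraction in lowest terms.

Dorn; ρ ≥ 58/97

Flint's threshold: (112−72)/(112−31) = 40/81.
Dorn's threshold: (108−50)/(108−11) = 58/97.
40/81 < 58/97, so Dorn binds and ρ* = 58/97.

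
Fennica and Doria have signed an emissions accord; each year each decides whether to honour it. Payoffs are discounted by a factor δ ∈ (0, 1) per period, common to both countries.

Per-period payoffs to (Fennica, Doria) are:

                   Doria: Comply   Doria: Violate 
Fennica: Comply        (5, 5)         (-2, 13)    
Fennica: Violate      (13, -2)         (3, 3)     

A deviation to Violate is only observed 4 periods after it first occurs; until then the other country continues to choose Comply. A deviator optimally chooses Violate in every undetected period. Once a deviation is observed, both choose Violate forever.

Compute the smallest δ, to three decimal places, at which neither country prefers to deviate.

0.946

The best deviation is to choose Violate for all 4 undetected periods, earning 13 each, then 3 forever once detected.
Deviation value: 13(1−δ^4)/(1−δ) + 3δ^4/(1−δ); cooperation value: 5/(1−δ).
IC: 5 ≥ 13(1−δ^4) + 3δ^4 = 13 − 10δ^4.
So δ^4 ≥ 8/10 = 4/5, giving δ ≥ (4/5)^(1/4) ≈ 0.946.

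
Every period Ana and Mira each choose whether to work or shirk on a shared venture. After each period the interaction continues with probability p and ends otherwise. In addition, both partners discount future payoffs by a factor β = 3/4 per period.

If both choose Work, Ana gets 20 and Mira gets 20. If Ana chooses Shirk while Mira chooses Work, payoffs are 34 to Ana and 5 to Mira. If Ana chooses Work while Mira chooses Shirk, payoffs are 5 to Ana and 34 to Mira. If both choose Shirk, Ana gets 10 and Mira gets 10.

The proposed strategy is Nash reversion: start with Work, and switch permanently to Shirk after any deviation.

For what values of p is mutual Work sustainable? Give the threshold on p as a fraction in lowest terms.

Expected continuation weight on next period's payoff is β·p = 3/4·p, which plays the role of the discount factor.
Cooperation requires 3/4·p ≥ (34−20)/(34−10) = 7/12, hence p ≥ 7/9.

7/9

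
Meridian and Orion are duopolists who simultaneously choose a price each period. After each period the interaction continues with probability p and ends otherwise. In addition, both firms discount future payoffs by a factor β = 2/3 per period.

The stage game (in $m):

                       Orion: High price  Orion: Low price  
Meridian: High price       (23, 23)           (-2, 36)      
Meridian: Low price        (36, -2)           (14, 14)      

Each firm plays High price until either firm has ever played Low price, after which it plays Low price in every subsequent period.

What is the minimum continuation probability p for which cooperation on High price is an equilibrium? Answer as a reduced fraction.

39/44

With continuation probability p and discount β, the effective per-period discount factor is βp.
Grim-trigger IC: βp ≥ (36−23)/(36−14) = 13/22.
So p ≥ (13/22)/(2/3) = 39/44.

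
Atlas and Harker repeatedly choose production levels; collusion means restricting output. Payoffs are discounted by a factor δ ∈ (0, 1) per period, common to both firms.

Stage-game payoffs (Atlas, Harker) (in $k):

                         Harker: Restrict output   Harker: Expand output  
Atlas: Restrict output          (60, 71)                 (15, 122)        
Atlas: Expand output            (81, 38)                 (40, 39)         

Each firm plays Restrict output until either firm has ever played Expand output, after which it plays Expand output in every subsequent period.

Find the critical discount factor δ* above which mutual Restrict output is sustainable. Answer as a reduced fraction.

51/83

Atlas's threshold: (81−60)/(81−40) = 21/41.
Harker's threshold: (122−71)/(122−39) = 51/83.
21/41 < 51/83, so Harker binds and δ* = 51/83.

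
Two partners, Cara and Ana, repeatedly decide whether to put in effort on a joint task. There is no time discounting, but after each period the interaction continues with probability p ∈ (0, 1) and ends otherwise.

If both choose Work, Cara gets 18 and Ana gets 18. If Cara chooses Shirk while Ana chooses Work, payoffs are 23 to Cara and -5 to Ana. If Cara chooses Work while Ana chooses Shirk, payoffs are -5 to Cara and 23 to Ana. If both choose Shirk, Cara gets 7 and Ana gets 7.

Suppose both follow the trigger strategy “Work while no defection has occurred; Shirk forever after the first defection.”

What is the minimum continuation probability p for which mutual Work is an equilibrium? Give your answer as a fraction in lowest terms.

Expected cooperation value is 18 + p·18 + p²·18 + … = 18/(1−p); deviation gives 23 + p·7/(1−p).
18 ≥ 23(1−p) + 7p ⇒ 16p ≥ 5 ⇒ p ≥ 5/16.

5/16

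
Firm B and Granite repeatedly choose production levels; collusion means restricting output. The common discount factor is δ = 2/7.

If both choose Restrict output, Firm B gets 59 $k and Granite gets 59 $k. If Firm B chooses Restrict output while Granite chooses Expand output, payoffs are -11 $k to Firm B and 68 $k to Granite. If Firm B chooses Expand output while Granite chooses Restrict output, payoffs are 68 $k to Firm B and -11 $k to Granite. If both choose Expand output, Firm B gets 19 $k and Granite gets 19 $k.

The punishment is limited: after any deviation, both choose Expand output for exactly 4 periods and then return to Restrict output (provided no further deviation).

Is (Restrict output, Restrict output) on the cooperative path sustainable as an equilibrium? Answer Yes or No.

Yes

Comparing payoff streams over the 5 periods until play realigns: cooperate → 59(1+δ+…+δ^4); deviate → 68 + 19(δ+…+δ^4).
Cooperation is sustained iff (59−19)(δ+…+δ^4) ≥ 68−59.
δ+…+δ^4 = 2/7·(1−(2/7)^4)/(1−2/7) = 0.3973, and (68−59)/(59−19) = 0.2250.
0.3973 ≥ 0.2250, so cooperation is sustainable.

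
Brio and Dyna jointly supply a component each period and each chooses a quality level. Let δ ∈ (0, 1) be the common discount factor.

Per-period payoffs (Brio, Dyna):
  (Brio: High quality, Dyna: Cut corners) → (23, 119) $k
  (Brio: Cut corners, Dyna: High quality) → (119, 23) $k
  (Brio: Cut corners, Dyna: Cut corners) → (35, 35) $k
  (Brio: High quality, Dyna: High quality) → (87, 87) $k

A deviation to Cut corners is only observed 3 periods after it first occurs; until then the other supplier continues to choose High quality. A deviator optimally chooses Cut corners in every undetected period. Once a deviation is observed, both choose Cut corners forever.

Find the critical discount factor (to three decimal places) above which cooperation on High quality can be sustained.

0.725

A deviator earns 119 for 3 periods, then 35 forever; cooperating earns 87 forever. Multiplying the IC by (1−δ):
87 ≥ 119(1−δ^3) + 35δ^3, so 84·δ^3 ≥ 32 and δ^3 ≥ 8/21.
δ ≥ (8/21)^(1/3) ≈ 0.725.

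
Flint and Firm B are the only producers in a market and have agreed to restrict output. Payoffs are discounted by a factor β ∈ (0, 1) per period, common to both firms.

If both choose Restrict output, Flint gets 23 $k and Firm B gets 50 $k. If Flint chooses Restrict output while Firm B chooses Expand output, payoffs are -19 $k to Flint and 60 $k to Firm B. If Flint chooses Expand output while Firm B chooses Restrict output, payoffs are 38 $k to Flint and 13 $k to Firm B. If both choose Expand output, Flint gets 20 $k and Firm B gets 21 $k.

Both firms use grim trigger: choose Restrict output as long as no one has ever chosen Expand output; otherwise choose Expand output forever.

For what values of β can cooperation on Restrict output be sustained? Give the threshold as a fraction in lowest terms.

Flint's threshold: (38−23)/(38−20) = 5/6.
Firm B's threshold: (60−50)/(60−21) = 10/39.
5/6 > 10/39, so Flint binds and β* = 5/6.

5/6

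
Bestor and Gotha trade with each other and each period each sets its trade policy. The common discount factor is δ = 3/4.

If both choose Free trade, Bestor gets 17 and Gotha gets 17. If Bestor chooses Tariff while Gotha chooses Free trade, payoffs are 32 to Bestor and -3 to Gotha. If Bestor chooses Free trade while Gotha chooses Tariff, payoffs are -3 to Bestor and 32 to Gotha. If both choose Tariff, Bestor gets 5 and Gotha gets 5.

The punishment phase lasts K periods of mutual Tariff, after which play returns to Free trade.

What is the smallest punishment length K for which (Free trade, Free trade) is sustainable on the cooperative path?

IC: δ(1−δ^K)/(1−δ) ≥ (32−17)/(17−5) = 5/4.
With δ = 3/4: need 1 − δ^K ≥ 5/4·(1−3/4)/(3/4), i.e. δ^K ≤ 0.5833.
Since (3/4)^1 = 0.7500 and (3/4)^2 = 0.5625, the smallest such K is 2.

2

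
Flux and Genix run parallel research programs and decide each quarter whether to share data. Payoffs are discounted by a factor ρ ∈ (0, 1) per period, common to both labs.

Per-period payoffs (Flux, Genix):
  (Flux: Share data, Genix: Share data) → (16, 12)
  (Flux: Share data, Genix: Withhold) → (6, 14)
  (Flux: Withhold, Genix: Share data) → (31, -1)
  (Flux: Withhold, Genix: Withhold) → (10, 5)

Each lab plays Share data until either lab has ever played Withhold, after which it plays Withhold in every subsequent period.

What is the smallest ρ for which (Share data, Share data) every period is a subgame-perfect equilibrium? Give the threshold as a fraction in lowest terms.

Flux: cooperation gives 16 each period; deviation gives 31 once then 10 forever.
  16/(1−ρ) ≥ 31 + 10ρ/(1−ρ) ⇒ ρ ≥ 15/21 = 5/7.
Genix: cooperation gives 12 each period; deviation gives 14 once then 5 forever.
  ρ ≥ 2/9.
Both must hold, so the binding constraint is Flux's: ρ ≥ 5/7.

5/7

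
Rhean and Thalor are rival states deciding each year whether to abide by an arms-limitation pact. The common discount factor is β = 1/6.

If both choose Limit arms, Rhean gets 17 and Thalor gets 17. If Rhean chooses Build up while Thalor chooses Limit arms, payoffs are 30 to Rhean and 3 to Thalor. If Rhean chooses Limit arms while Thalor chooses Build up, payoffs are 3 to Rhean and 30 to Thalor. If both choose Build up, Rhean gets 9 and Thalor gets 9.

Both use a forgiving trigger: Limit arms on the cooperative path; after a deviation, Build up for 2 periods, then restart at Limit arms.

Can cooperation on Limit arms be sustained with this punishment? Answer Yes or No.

A one-shot deviation gives 30 now, then 9 for 2 periods, then back to 17.
Gain from deviating: (30−17) today; loss: (17−9) in each of the next 2 periods.
No-deviation condition: (17−9)(β+…+β^2) ≥ 30−17, i.e. β+…+β^2 ≥ 13/8.
At β = 1/6: β+…+β^2 = 0.1944 < 1.6250.
So cooperation is not sustainable.

No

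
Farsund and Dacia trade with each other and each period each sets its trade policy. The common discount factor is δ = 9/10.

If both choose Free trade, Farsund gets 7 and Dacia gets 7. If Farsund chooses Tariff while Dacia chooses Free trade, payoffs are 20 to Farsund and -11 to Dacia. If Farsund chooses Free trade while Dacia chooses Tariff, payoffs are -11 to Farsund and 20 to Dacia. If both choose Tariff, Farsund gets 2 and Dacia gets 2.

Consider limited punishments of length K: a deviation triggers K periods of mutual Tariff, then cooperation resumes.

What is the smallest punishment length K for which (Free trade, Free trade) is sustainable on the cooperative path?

IC: δ(1−δ^K)/(1−δ) ≥ (20−7)/(7−2) = 13/5.
With δ = 9/10: need 1 − δ^K ≥ 13/5·(1−9/10)/(9/10), i.e. δ^K ≤ 0.7111.
Since (9/10)^3 = 0.7290 and (9/10)^4 = 0.6561, the smallest such K is 4.

4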